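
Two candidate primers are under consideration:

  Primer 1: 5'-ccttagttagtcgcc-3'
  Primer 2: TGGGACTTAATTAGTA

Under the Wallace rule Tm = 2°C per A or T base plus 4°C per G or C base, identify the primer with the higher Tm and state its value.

Primer 1: A+T=7, G+C=8 → Tm = 2(7)+4(8) = 46°C
Primer 2: A+T=11, G+C=5 → Tm = 2(11)+4(5) = 42°C
46°C vs 42°C → primer 1 is higher.

Primer 1, 46°C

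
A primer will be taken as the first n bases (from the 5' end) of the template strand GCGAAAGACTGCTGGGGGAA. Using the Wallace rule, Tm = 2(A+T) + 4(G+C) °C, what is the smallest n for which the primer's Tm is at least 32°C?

First 10 bases: GCGAAAGACT → Tm = 30°C (< 32°C)
First 11 bases: GCGAAAGACTG → Tm = 34°C (≥ 32°C)
Each additional base adds 2°C (A/T) or 4°C (G/C), so Tm is non-decreasing in n; n = 11 is the first length to reach 32°C.

n = 11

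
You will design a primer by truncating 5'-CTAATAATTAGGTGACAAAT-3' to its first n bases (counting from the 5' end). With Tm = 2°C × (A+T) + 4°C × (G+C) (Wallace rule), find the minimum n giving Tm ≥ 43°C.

First 16 bases: CTAATAATTAGGTGAC → Tm = 42°C (< 43°C)
First 17 bases: CTAATAATTAGGTGACA → Tm = 44°C (≥ 43°C)
Since every base adds ≥2°C, Tm only increases with n, so the threshold is first crossed at n = 17.

n = 17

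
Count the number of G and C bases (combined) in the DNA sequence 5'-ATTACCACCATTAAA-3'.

Scanning the sequence gives G=0, T=4, A=7, C=4.
Total G or C: 0 + 4 = 4

4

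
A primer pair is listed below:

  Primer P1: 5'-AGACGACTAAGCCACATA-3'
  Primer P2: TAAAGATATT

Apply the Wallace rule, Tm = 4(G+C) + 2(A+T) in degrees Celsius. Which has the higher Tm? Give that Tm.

Primer P1: A+T=10, G+C=8 → Tm = 2(10)+4(8) = 52°C
Primer P2: A+T=9, G+C=1 → Tm = 2(9)+4(1) = 22°C
52°C vs 22°C → primer P1 is higher.

Primer P1, 52°C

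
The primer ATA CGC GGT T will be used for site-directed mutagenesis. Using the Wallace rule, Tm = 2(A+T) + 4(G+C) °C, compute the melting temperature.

Counting bases: A=2, G=3, C=2, T=3
A+T = 5, G+C = 5
Tm = 4·5 + 2·5 = 20 + 10 = 30°C

30°C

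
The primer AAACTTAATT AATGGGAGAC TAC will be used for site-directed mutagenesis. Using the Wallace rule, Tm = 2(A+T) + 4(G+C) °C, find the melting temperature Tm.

60°C

Scanning the sequence gives T=6, A=10, G=4, C=3.
A+T = 16, G+C = 7
Tm = 2(16) + 4(7) = 32 + 28 = 60°C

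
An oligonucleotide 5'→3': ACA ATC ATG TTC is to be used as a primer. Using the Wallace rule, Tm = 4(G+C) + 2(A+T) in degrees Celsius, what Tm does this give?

32°C

Counting bases: A=4, C=3, T=4, G=1
So N_AT = 8 and N_GC = 4.
Tm = 4·4 + 2·8 = 16 + 16 = 32°C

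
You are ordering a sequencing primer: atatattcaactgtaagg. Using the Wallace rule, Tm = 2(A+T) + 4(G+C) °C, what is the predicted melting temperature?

46°C

T=6, C=2, G=3, A=7
A+T = 13, G+C = 5
Tm = 2(13) + 4(5) = 26 + 20 = 46°C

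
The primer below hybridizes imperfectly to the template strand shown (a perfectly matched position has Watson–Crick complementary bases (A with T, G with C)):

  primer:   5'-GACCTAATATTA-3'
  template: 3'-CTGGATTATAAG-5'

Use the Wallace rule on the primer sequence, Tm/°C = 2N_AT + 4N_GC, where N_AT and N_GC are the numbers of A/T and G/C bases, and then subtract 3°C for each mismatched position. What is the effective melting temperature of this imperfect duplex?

27°C

Primer base counts: A=5, T=4, G=1, C=2 → A+T=9, G+C=3
Perfect-match Tm = 2(9) + 4(3) = 18 + 12 = 30°C
Mismatches (positions where the bases are not complementary): 1 (at position 12)
Effective Tm = 30 − 1×3 = 30 − 3 = 27°C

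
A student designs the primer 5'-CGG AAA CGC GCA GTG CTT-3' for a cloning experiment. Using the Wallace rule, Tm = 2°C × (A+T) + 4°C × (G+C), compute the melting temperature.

58°C

Counting bases: T=3, G=6, A=4, C=5
A+T = 7, G+C = 11
Tm = 2×7 + 4×11 = 58°C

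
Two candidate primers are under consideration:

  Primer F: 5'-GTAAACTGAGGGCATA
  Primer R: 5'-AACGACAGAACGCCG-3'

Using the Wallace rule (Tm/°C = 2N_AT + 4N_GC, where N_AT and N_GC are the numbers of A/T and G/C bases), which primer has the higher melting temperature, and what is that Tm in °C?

Primer R, 48°C

Primer F: A+T=9, G+C=7 → Tm = 2(9)+4(7) = 46°C
Primer R: A+T=6, G+C=9 → Tm = 2(6)+4(9) = 48°C
46°C vs 48°C → primer R is higher.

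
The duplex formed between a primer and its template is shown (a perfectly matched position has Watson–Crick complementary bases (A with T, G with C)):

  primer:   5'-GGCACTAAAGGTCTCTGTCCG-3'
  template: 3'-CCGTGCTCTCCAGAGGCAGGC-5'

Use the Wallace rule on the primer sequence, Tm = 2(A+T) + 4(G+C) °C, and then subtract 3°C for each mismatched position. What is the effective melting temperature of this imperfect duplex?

Primer base counts: A=4, T=5, G=6, C=6 → A+T=9, G+C=12
Perfect-match Tm = 2(9) + 4(12) = 18 + 48 = 66°C
Mismatches (positions where the bases are not complementary): 3 (at positions 6, 8, 16)
Effective Tm = 66 − 3×3 = 66 − 9 = 57°C

57°C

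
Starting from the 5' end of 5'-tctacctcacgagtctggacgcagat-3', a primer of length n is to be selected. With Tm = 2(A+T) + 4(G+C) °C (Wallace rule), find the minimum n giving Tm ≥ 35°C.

n = 12

First 11 bases: TCTACCTCACG → Tm = 34°C (< 35°C)
First 12 bases: TCTACCTCACGA → Tm = 36°C (≥ 35°C)
Each additional base adds 2°C (A/T) or 4°C (G/C), so Tm is non-decreasing in n; n = 12 is the first length to reach 35°C.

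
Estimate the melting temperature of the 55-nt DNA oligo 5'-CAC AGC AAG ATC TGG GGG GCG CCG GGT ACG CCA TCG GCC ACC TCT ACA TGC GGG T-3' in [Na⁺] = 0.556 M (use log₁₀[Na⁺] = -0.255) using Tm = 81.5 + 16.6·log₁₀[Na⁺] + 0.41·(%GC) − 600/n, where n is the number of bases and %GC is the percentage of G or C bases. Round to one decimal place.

Length n = 55. Scanning the sequence gives C=18, T=8, G=19, A=10.
G+C = 37, so %GC = 37/55 × 100 = 67.273%
Salt term: 16.6 × (-0.255) = -4.233
GC term: 0.41 × 67.273 = 27.582; length term: −600/55 = −10.909
Tm = 81.5 + (-4.233) + 27.582 − 10.909 = 93.94 → 93.9°C

93.9°C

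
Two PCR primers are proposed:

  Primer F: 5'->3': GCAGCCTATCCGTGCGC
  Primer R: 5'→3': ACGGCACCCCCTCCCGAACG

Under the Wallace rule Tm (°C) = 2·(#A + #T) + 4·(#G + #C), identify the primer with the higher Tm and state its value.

Primer R, 70°C

Primer F: A+T=5, G+C=12 → Tm = 2(5)+4(12) = 58°C
Primer R: A+T=5, G+C=15 → Tm = 2(5)+4(15) = 70°C
58°C vs 70°C → primer R is higher.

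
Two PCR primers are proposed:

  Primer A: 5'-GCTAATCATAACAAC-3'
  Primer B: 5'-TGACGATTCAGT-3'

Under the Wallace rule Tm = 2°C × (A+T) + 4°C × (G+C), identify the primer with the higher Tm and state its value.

Primer A, 40°C

Primer A: A+T=10, G+C=5 → Tm = 2(10)+4(5) = 40°C
Primer B: A+T=7, G+C=5 → Tm = 2(7)+4(5) = 34°C
40°C vs 34°C → primer A is higher.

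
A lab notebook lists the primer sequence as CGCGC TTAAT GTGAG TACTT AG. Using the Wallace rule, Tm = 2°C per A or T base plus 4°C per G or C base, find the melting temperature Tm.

64°C

Counting bases: T=7, G=6, A=5, C=4
AT pairs contribute 12, GC pairs contribute 10.
Tm = 2(12) + 4(10) = 24 + 40 = 64°C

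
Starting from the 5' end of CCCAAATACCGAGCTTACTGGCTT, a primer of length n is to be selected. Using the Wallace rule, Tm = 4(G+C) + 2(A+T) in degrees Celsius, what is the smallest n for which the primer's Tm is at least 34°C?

n = 11

First 10 bases: CCCAAATACC → Tm = 30°C (< 34°C)
First 11 bases: CCCAAATACCG → Tm = 34°C (≥ 34°C)
Each additional base adds 2°C (A/T) or 4°C (G/C), so Tm is non-decreasing in n; n = 11 is the first length to reach 34°C.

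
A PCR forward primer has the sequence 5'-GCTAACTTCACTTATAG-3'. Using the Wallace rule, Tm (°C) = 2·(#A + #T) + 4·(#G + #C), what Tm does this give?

G=2, A=5, T=6, C=4
So N_AT = 11 and N_GC = 6.
Tm = 2×11 + 4×6 = 46°C

46°C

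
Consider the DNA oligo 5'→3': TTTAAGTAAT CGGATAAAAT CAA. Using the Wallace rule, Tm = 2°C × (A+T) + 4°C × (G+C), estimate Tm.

56°C

Counting bases: G=3, C=2, T=7, A=11
A+T = 18, G+C = 5
Tm = 2(18) + 4(5) = 36 + 20 = 56°C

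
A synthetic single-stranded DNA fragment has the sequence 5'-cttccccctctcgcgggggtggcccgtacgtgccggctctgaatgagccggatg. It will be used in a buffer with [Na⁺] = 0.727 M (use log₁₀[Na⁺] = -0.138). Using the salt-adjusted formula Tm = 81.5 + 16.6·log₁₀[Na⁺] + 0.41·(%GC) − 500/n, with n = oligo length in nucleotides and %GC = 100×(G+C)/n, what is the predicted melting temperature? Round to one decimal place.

Length n = 54. Counting bases: G=19, C=19, T=11, A=5
G+C = 38, so %GC = 38/54 × 100 = 70.37%
Salt term: 16.6 × (-0.138) = -2.291
GC term: 0.41 × 70.37 = 28.852; length term: −500/54 = −9.259
Tm = 81.5 + (-2.291) + 28.852 − 9.259 = 98.802 → 98.8°C

98.8°C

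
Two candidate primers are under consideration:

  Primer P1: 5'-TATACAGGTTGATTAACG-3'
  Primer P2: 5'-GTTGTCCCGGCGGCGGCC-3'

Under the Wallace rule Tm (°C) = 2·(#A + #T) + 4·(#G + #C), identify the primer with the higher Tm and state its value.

Primer P1: A+T=12, G+C=6 → Tm = 2(12)+4(6) = 48°C
Primer P2: A+T=3, G+C=15 → Tm = 2(3)+4(15) = 66°C
48°C vs 66°C → primer P2 is higher.

Primer P2, 66°C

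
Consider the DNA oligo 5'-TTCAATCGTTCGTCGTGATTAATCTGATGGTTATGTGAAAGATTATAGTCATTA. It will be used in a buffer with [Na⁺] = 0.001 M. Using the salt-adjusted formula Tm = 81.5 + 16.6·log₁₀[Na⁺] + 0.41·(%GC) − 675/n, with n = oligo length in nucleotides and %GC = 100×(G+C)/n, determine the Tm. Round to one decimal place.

32.1°C

Length n = 54. Scanning the sequence gives G=11, T=22, C=6, A=15.
G+C = 17, so %GC = 17/54 × 100 = 31.481%
Salt term: 16.6 × (-3) = -49.8
GC term: 0.41 × 31.481 = 12.907; length term: −675/54 = −12.5
Tm = 81.5 + (-49.8) + 12.907 − 12.5 = 32.107 → 32.1°C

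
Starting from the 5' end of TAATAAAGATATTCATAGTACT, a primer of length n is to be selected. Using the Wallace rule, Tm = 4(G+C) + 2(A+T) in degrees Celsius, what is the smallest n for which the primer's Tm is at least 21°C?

First 9 bases: TAATAAAGA → Tm = 20°C (< 21°C)
First 10 bases: TAATAAAGAT → Tm = 22°C (≥ 21°C)
Since every base adds ≥2°C, Tm only increases with n, so the threshold is first crossed at n = 10.

n = 10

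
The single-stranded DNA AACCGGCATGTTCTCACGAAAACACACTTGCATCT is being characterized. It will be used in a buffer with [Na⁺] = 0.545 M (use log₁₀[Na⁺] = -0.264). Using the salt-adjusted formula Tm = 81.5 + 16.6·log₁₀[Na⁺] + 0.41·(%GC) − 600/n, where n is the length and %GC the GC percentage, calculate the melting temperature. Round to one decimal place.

Length n = 35. Base counts: A=11, C=11, G=5, T=8
G+C = 16, so %GC = 16/35 × 100 = 45.714%
Salt term: 16.6 × (-0.264) = -4.382
GC term: 0.41 × 45.714 = 18.743; length term: −600/35 = −17.143
Tm = 81.5 + (-4.382) + 18.743 − 17.143 = 78.718 → 78.7°C

78.7°C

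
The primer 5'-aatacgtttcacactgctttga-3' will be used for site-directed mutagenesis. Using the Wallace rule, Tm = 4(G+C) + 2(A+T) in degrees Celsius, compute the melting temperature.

Counting bases: A=6, C=5, G=3, T=8
So N_AT = 14 and N_GC = 8.
Tm = 2(14) + 4(8) = 28 + 32 = 60°C

60°C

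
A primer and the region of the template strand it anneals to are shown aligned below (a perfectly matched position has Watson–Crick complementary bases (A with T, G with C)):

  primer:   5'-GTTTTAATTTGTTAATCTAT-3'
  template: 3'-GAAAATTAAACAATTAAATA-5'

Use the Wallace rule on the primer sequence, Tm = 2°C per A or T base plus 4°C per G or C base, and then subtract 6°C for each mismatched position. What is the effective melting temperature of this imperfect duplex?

Primer base counts: A=5, T=12, G=2, C=1 → A+T=17, G+C=3
Perfect-match Tm = 2(17) + 4(3) = 34 + 12 = 46°C
Mismatches (positions where the bases are not complementary): 2 (at positions 1, 17)
Effective Tm = 46 − 2×6 = 46 − 12 = 34°C

34°C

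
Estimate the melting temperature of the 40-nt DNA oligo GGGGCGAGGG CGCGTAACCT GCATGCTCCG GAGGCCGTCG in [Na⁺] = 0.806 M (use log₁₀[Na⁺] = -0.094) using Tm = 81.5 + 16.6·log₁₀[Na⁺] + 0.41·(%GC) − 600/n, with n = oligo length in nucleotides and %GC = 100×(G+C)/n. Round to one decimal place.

95.7°C

Length n = 40. Counting bases: G=18, A=5, T=5, C=12
G+C = 30, so %GC = 30/40 × 100 = 75%
Salt term: 16.6 × (-0.094) = -1.56
GC term: 0.41 × 75 = 30.75; length term: −600/40 = −15
Tm = 81.5 + (-1.56) + 30.75 − 15 = 95.69 → 95.7°C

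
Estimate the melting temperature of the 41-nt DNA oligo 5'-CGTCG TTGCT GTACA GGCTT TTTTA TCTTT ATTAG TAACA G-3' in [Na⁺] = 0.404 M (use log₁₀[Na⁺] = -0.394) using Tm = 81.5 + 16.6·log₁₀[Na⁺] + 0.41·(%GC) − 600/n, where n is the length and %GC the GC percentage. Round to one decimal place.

Length n = 41. Counting bases: G=8, T=18, C=7, A=8
G+C = 15, so %GC = 15/41 × 100 = 36.585%
Salt term: 16.6 × (-0.394) = -6.54
GC term: 0.41 × 36.585 = 15; length term: −600/41 = −14.634
Tm = 81.5 + (-6.54) + 15 − 14.634 = 75.326 → 75.3°C

75.3°C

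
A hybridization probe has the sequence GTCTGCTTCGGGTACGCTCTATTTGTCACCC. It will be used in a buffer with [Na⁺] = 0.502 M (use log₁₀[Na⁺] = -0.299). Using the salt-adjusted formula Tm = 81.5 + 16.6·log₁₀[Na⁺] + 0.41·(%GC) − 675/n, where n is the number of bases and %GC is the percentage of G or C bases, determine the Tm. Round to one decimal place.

77.2°C

Length n = 31. T=11, C=10, A=3, G=7
G+C = 17, so %GC = 17/31 × 100 = 54.839%
Salt term: 16.6 × (-0.299) = -4.963
GC term: 0.41 × 54.839 = 22.484; length term: −675/31 = −21.774
Tm = 81.5 + (-4.963) + 22.484 − 21.774 = 77.247 → 77.2°C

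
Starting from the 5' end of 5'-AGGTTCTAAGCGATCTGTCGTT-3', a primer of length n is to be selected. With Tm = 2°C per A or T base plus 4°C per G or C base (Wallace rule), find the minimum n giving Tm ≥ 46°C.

n = 16

First 15 bases: AGGTTCTAAGCGATC → Tm = 44°C (< 46°C)
First 16 bases: AGGTTCTAAGCGATCT → Tm = 46°C (≥ 46°C)
Each additional base adds 2°C (A/T) or 4°C (G/C), so Tm is non-decreasing in n; n = 16 is the first length to reach 46°C.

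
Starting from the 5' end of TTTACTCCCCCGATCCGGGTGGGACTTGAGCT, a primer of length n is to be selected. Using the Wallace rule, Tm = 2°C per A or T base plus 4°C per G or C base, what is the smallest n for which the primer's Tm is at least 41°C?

n = 14

First 13 bases: TTTACTCCCCCGA → Tm = 40°C (< 41°C)
First 14 bases: TTTACTCCCCCGAT → Tm = 42°C (≥ 41°C)
Each additional base adds 2°C (A/T) or 4°C (G/C), so Tm is non-decreasing in n; n = 14 is the first length to reach 41°C.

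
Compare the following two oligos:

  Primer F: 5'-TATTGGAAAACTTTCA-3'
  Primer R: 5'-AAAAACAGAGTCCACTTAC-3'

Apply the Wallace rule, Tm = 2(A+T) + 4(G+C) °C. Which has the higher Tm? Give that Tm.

Primer R, 52°C

Primer F: A+T=12, G+C=4 → Tm = 2(12)+4(4) = 40°C
Primer R: A+T=12, G+C=7 → Tm = 2(12)+4(7) = 52°C
40°C vs 52°C → primer R is higher.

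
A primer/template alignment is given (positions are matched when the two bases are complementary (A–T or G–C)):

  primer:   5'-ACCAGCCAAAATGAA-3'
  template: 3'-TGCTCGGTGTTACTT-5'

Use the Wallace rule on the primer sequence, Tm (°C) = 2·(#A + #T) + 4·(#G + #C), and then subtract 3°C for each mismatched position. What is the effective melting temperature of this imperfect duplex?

Primer base counts: A=8, T=1, G=2, C=4 → A+T=9, G+C=6
Perfect-match Tm = 2(9) + 4(6) = 18 + 24 = 42°C
Mismatches (positions where the bases are not complementary): 2 (at positions 3, 9)
Effective Tm = 42 − 2×3 = 42 − 6 = 36°C

36°C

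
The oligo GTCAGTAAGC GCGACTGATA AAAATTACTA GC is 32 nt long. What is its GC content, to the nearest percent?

41%

Scanning the sequence gives G=7, T=7, A=12, C=6.
G+C = 7 + 6 = 13 out of 32 bases
%GC = 13/32 × 100 = 40.62% ≈ 41%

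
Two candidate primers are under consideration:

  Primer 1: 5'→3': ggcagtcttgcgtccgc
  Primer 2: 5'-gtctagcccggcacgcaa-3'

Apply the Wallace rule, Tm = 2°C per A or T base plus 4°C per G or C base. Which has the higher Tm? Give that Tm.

Primer 1: A+T=5, G+C=12 → Tm = 2(5)+4(12) = 58°C
Primer 2: A+T=6, G+C=12 → Tm = 2(6)+4(12) = 60°C
58°C vs 60°C → primer 2 is higher.

Primer 2, 60°C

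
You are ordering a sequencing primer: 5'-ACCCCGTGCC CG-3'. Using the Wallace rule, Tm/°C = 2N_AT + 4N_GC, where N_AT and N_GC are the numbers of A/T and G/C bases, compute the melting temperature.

44°C

Base counts: T=1, G=3, A=1, C=7
A+T = 2, G+C = 10
Tm = 4·10 + 2·2 = 40 + 4 = 44°C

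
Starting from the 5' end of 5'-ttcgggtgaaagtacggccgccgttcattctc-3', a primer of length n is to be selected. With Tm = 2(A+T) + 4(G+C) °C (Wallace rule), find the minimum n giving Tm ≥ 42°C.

n = 15

First 14 bases: TTCGGGTGAAAGTA → Tm = 40°C (< 42°C)
First 15 bases: TTCGGGTGAAAGTAC → Tm = 44°C (≥ 42°C)
Each additional base adds 2°C (A/T) or 4°C (G/C), so Tm is non-decreasing in n; n = 15 is the first length to reach 42°C.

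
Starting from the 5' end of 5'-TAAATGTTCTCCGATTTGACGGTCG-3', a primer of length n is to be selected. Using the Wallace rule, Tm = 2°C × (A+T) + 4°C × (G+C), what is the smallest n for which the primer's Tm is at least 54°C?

n = 20

First 19 bases: TAAATGTTCTCCGATTTGA → Tm = 50°C (< 54°C)
First 20 bases: TAAATGTTCTCCGATTTGAC → Tm = 54°C (≥ 54°C)
Each additional base adds 2°C (A/T) or 4°C (G/C), so Tm is non-decreasing in n; n = 20 is the first length to reach 54°C.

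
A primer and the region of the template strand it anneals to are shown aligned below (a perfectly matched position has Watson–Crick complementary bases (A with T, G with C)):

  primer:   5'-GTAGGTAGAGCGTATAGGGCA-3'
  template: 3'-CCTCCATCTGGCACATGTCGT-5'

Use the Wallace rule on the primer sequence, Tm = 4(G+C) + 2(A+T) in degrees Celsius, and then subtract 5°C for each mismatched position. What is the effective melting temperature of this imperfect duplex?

39°C

Primer base counts: A=6, T=4, G=9, C=2 → A+T=10, G+C=11
Perfect-match Tm = 2(10) + 4(11) = 20 + 44 = 64°C
Mismatches (positions where the bases are not complementary): 5 (at positions 2, 10, 14, 17, 18)
Effective Tm = 64 − 5×5 = 64 − 25 = 39°C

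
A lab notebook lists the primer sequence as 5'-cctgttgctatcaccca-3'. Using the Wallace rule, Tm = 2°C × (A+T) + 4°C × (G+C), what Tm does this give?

52°C

Scanning the sequence gives A=3, C=7, T=5, G=2.
A+T = 8, G+C = 9
Tm = 2(8) + 4(9) = 16 + 36 = 52°C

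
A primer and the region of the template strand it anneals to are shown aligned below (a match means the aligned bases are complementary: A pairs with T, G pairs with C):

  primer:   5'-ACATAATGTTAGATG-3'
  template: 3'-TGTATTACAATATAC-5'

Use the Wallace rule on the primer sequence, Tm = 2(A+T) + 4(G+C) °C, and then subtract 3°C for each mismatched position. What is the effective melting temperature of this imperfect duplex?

Primer base counts: A=6, T=5, G=3, C=1 → A+T=11, G+C=4
Perfect-match Tm = 2(11) + 4(4) = 22 + 16 = 38°C
Mismatches (positions where the bases are not complementary): 1 (at position 12)
Effective Tm = 38 − 1×3 = 38 − 3 = 35°C

35°C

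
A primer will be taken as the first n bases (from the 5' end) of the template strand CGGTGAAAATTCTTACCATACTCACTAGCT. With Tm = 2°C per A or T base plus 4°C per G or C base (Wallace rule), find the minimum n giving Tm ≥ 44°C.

n = 16

First 15 bases: CGGTGAAAATTCTTA → Tm = 40°C (< 44°C)
First 16 bases: CGGTGAAAATTCTTAC → Tm = 44°C (≥ 44°C)
Since every base adds ≥2°C, Tm only increases with n, so the threshold is first crossed at n = 16.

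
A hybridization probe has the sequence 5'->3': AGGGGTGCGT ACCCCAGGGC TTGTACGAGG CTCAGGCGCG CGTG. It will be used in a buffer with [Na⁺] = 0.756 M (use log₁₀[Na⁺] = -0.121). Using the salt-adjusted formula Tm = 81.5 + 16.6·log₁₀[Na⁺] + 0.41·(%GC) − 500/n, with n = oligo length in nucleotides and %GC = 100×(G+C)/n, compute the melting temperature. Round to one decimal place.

97.0°C

Length n = 44. Base counts: C=12, G=19, A=6, T=7
G+C = 31, so %GC = 31/44 × 100 = 70.455%
Salt term: 16.6 × (-0.121) = -2.009
GC term: 0.41 × 70.455 = 28.887; length term: −500/44 = −11.364
Tm = 81.5 + (-2.009) + 28.887 − 11.364 = 97.014 → 97.0°C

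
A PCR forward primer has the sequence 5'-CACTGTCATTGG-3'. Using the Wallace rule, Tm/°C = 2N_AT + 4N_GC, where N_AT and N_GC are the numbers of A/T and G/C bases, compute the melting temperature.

Scanning the sequence gives T=4, G=3, A=2, C=3.
A+T = 6, G+C = 6
Tm = 2×6 + 4×6 = 36°C

36°C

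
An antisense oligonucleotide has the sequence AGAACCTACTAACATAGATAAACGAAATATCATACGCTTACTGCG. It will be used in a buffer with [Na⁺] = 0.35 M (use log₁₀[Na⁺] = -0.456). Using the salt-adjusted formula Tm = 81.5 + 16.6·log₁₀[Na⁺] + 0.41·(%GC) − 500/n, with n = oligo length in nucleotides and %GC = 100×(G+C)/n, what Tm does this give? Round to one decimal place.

77.4°C

Length n = 45. Counting bases: T=10, G=6, A=19, C=10
G+C = 16, so %GC = 16/45 × 100 = 35.556%
Salt term: 16.6 × (-0.456) = -7.57
GC term: 0.41 × 35.556 = 14.578; length term: −500/45 = −11.111
Tm = 81.5 + (-7.57) + 14.578 − 11.111 = 77.397 → 77.4°C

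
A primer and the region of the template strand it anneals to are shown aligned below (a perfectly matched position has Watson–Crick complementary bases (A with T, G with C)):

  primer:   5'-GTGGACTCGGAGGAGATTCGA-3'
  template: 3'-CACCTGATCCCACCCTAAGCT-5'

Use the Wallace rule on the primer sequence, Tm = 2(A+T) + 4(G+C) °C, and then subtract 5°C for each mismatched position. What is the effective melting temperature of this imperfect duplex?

46°C

Primer base counts: A=5, T=4, G=9, C=3 → A+T=9, G+C=12
Perfect-match Tm = 2(9) + 4(12) = 18 + 48 = 66°C
Mismatches (positions where the bases are not complementary): 4 (at positions 8, 11, 12, 14)
Effective Tm = 66 − 4×5 = 66 − 20 = 46°C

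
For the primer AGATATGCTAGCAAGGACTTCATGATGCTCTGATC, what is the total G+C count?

Base counts: A=10, G=8, T=10, C=7
G+C = 8 + 7 = 15

15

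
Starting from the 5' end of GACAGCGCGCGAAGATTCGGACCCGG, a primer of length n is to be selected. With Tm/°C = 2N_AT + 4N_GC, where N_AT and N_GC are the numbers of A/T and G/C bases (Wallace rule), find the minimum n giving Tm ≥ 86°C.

n = 26

First 25 bases: GACAGCGCGCGAAGATTCGGACCCG → Tm = 84°C (< 86°C)
First 26 bases: GACAGCGCGCGAAGATTCGGACCCGG → Tm = 88°C (≥ 86°C)
Each additional base adds 2°C (A/T) or 4°C (G/C), so Tm is non-decreasing in n; n = 26 is the first length to reach 86°C.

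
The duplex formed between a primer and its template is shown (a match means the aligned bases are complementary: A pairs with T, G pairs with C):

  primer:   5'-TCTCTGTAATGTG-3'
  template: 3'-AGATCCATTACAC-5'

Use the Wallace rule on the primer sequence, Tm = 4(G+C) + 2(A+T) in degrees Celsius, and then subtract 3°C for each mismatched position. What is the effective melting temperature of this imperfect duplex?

Primer base counts: A=2, T=6, G=3, C=2 → A+T=8, G+C=5
Perfect-match Tm = 2(8) + 4(5) = 16 + 20 = 36°C
Mismatches (positions where the bases are not complementary): 2 (at positions 4, 5)
Effective Tm = 36 − 2×3 = 36 − 6 = 30°C

30°C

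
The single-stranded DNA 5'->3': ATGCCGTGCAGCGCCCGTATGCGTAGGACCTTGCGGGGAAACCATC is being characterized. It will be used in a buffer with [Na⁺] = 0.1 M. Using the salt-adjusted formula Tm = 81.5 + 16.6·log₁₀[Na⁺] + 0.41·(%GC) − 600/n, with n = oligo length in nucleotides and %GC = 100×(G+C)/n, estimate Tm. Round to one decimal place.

77.7°C

Length n = 46. Counting bases: C=14, T=8, G=15, A=9
G+C = 29, so %GC = 29/46 × 100 = 63.043%
Salt term: 16.6 × (-1) = -16.6
GC term: 0.41 × 63.043 = 25.848; length term: −600/46 = −13.043
Tm = 81.5 + (-16.6) + 25.848 − 13.043 = 77.705 → 77.7°C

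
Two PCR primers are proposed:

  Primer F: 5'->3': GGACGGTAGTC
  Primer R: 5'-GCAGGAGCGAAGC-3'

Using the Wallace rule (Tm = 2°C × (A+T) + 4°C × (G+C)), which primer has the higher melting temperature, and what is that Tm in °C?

Primer R, 44°C

Primer F: A+T=4, G+C=7 → Tm = 2(4)+4(7) = 36°C
Primer R: A+T=4, G+C=9 → Tm = 2(4)+4(9) = 44°C
36°C vs 44°C → primer R is higher.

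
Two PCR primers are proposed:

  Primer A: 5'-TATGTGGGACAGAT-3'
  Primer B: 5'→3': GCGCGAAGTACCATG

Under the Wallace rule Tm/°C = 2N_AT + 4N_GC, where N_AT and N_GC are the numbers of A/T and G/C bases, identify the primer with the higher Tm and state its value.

Primer A: A+T=8, G+C=6 → Tm = 2(8)+4(6) = 40°C
Primer B: A+T=6, G+C=9 → Tm = 2(6)+4(9) = 48°C
40°C vs 48°C → primer B is higher.

Primer B, 48°C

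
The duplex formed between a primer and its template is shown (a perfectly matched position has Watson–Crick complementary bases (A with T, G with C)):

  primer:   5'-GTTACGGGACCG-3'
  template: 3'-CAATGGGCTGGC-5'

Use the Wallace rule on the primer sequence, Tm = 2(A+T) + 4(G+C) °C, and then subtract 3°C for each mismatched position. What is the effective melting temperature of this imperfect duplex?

34°C

Primer base counts: A=2, T=2, G=5, C=3 → A+T=4, G+C=8
Perfect-match Tm = 2(4) + 4(8) = 8 + 32 = 40°C
Mismatches (positions where the bases are not complementary): 2 (at positions 6, 7)
Effective Tm = 40 − 2×3 = 40 − 6 = 34°C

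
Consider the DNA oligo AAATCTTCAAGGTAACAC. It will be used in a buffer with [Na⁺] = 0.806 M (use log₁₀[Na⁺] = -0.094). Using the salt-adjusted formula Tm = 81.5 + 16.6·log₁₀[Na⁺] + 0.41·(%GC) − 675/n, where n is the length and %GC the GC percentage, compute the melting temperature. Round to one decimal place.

56.1°C

Length n = 18. T=4, G=2, C=4, A=8
G+C = 6, so %GC = 6/18 × 100 = 33.333%
Salt term: 16.6 × (-0.094) = -1.56
GC term: 0.41 × 33.333 = 13.667; length term: −675/18 = −37.5
Tm = 81.5 + (-1.56) + 13.667 − 37.5 = 56.107 → 56.1°C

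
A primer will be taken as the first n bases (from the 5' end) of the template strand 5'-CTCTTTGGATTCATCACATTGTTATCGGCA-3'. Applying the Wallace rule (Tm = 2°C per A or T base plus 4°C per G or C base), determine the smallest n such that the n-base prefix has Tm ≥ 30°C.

n = 11

First 10 bases: CTCTTTGGAT → Tm = 28°C (< 30°C)
First 11 bases: CTCTTTGGATT → Tm = 30°C (≥ 30°C)
Each additional base adds 2°C (A/T) or 4°C (G/C), so Tm is non-decreasing in n; n = 11 is the first length to reach 30°C.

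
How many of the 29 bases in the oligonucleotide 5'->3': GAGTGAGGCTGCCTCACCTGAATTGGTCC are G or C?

17

T=7, A=5, C=8, G=9
Total G or C: 9 + 8 = 17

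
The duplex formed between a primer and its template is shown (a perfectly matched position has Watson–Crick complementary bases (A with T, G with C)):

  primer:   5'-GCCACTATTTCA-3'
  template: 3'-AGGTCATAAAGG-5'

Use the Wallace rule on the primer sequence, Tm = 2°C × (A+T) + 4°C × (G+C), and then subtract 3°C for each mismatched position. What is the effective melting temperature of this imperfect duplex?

Primer base counts: A=3, T=4, G=1, C=4 → A+T=7, G+C=5
Perfect-match Tm = 2(7) + 4(5) = 14 + 20 = 34°C
Mismatches (positions where the bases are not complementary): 3 (at positions 1, 5, 12)
Effective Tm = 34 − 3×3 = 34 − 9 = 25°C

25°C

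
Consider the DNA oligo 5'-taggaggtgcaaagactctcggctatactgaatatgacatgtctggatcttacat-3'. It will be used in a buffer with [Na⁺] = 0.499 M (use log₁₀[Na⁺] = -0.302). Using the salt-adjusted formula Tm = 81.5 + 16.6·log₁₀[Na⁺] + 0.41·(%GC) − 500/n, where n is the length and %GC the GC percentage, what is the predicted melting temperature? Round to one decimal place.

84.5°C

Length n = 55. G=13, T=16, A=16, C=10
G+C = 23, so %GC = 23/55 × 100 = 41.818%
Salt term: 16.6 × (-0.302) = -5.013
GC term: 0.41 × 41.818 = 17.145; length term: −500/55 = −9.091
Tm = 81.5 + (-5.013) + 17.145 − 9.091 = 84.541 → 84.5°C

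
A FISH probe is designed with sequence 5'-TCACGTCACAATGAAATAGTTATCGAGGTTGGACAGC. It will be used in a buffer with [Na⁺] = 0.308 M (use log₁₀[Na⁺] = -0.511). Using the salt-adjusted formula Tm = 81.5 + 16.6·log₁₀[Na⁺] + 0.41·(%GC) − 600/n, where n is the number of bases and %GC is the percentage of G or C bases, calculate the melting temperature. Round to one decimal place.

Length n = 37. C=7, A=12, G=9, T=9
G+C = 16, so %GC = 16/37 × 100 = 43.243%
Salt term: 16.6 × (-0.511) = -8.483
GC term: 0.41 × 43.243 = 17.73; length term: −600/37 = −16.216
Tm = 81.5 + (-8.483) + 17.73 − 16.216 = 74.531 → 74.5°C

74.5°C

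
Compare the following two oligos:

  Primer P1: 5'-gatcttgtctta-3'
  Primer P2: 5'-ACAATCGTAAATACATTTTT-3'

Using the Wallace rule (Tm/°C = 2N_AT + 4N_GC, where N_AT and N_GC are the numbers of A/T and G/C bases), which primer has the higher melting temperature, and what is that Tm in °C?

Primer P1: A+T=8, G+C=4 → Tm = 2(8)+4(4) = 32°C
Primer P2: A+T=16, G+C=4 → Tm = 2(16)+4(4) = 48°C
32°C vs 48°C → primer P2 is higher.

Primer P2, 48°C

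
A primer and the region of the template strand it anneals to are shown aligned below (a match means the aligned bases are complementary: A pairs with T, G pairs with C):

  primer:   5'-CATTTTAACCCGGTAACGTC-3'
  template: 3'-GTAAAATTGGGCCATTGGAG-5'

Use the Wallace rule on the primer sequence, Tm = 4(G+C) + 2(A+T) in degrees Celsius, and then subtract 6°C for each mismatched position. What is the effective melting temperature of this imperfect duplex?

52°C

Primer base counts: A=5, T=6, G=3, C=6 → A+T=11, G+C=9
Perfect-match Tm = 2(11) + 4(9) = 22 + 36 = 58°C
Mismatches (positions where the bases are not complementary): 1 (at position 18)
Effective Tm = 58 − 1×6 = 58 − 6 = 52°C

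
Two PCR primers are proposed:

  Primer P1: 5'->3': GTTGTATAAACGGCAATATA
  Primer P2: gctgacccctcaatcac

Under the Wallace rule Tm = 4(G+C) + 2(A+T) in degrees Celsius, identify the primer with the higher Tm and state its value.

Primer P1: A+T=14, G+C=6 → Tm = 2(14)+4(6) = 52°C
Primer P2: A+T=7, G+C=10 → Tm = 2(7)+4(10) = 54°C
52°C vs 54°C → primer P2 is higher.

Primer P2, 54°C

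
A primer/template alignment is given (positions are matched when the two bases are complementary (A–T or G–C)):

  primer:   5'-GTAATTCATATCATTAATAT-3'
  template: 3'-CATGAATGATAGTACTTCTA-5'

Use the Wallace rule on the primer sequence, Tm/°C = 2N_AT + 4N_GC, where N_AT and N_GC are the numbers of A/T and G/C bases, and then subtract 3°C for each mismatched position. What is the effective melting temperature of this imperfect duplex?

31°C

Primer base counts: A=8, T=9, G=1, C=2 → A+T=17, G+C=3
Perfect-match Tm = 2(17) + 4(3) = 34 + 12 = 46°C
Mismatches (positions where the bases are not complementary): 5 (at positions 4, 7, 8, 15, 18)
Effective Tm = 46 − 5×3 = 46 − 15 = 31°C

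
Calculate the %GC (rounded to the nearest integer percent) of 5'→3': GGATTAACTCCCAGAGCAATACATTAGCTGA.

Counting bases: T=7, C=7, G=6, A=11
G+C = 6 + 7 = 13 out of 31 bases
%GC = 13/31 × 100 = 41.94% ≈ 42%

42%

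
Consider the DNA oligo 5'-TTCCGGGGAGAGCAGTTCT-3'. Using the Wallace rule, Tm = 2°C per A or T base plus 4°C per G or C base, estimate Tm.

Counting bases: A=3, T=5, C=4, G=7
A+T = 8, G+C = 11
Tm = 2×8 + 4×11 = 60°C

60°C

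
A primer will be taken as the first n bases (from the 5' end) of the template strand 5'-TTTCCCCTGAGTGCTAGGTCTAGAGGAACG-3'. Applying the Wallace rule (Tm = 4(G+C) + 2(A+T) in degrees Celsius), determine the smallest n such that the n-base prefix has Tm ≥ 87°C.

First 28 bases: TTTCCCCTGAGTGCTAGGTCTAGAGGAA → Tm = 84°C (< 87°C)
First 29 bases: TTTCCCCTGAGTGCTAGGTCTAGAGGAAC → Tm = 88°C (≥ 87°C)
Each additional base adds 2°C (A/T) or 4°C (G/C), so Tm is non-decreasing in n; n = 29 is the first length to reach 87°C.

n = 29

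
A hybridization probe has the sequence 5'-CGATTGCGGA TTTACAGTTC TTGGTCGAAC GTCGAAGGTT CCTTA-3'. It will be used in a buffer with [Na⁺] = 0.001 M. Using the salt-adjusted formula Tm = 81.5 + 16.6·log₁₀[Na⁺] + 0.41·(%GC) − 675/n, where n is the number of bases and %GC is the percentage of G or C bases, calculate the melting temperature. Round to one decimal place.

35.8°C

Length n = 45. Base counts: C=9, T=15, A=9, G=12
G+C = 21, so %GC = 21/45 × 100 = 46.667%
Salt term: 16.6 × (-3) = -49.8
GC term: 0.41 × 46.667 = 19.133; length term: −675/45 = −15
Tm = 81.5 + (-49.8) + 19.133 − 15 = 35.833 → 35.8°C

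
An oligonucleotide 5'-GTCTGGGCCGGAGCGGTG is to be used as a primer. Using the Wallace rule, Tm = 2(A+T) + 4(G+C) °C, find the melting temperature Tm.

64°C

Scanning the sequence gives A=1, C=4, G=10, T=3.
A+T = 4, G+C = 14
Tm = 2×4 + 4×14 = 64°C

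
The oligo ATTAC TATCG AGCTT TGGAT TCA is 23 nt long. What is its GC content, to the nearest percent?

Scanning the sequence gives A=6, C=4, G=4, T=9.
G+C = 4 + 4 = 8 out of 23 bases
%GC = 8/23 × 100 = 34.78% ≈ 35%

35%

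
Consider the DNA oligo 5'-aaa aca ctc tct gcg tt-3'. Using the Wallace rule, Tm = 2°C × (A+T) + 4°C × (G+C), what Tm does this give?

Counting bases: A=5, G=2, T=5, C=5
AT pairs contribute 10, GC pairs contribute 7.
Tm = 2×10 + 4×7 = 48°C

48°C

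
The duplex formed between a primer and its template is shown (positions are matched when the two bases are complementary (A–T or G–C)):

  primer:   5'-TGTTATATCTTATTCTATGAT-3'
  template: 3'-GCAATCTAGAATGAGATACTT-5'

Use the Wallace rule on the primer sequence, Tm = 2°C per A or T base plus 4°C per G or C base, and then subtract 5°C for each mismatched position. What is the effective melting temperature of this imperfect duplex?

30°C

Primer base counts: A=5, T=12, G=2, C=2 → A+T=17, G+C=4
Perfect-match Tm = 2(17) + 4(4) = 34 + 16 = 50°C
Mismatches (positions where the bases are not complementary): 4 (at positions 1, 6, 13, 21)
Effective Tm = 50 − 4×5 = 50 − 20 = 30°C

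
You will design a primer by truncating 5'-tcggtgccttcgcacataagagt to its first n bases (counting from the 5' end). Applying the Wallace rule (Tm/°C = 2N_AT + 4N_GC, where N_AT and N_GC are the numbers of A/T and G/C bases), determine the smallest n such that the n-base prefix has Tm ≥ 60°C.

n = 20

First 19 bases: TCGGTGCCTTCGCACATAA → Tm = 58°C (< 60°C)
First 20 bases: TCGGTGCCTTCGCACATAAG → Tm = 62°C (≥ 60°C)
Each additional base adds 2°C (A/T) or 4°C (G/C), so Tm is non-decreasing in n; n = 20 is the first length to reach 60°C.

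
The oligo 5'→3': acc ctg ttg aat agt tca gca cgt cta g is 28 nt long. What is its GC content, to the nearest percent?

46%

Base counts: T=8, G=6, A=7, C=7
G+C = 6 + 7 = 13 out of 28 bases
%GC = 13/28 × 100 = 46.43% ≈ 46%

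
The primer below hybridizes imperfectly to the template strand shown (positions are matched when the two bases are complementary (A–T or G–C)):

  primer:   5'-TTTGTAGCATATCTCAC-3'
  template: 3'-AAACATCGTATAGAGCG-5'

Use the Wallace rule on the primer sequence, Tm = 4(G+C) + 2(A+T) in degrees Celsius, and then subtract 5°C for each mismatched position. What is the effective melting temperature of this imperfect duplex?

41°C

Primer base counts: A=4, T=7, G=2, C=4 → A+T=11, G+C=6
Perfect-match Tm = 2(11) + 4(6) = 22 + 24 = 46°C
Mismatches (positions where the bases are not complementary): 1 (at position 16)
Effective Tm = 46 − 1×5 = 46 − 5 = 41°C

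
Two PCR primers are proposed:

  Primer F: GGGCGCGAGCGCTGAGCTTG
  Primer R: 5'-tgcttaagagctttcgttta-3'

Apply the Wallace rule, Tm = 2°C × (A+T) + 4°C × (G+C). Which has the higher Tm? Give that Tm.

Primer F: A+T=5, G+C=15 → Tm = 2(5)+4(15) = 70°C
Primer R: A+T=13, G+C=7 → Tm = 2(13)+4(7) = 54°C
70°C vs 54°C → primer F is higher.

Primer F, 70°C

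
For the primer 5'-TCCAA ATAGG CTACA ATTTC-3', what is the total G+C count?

Base counts: C=5, A=7, G=2, T=6
Total G or C: 2 + 5 = 7

7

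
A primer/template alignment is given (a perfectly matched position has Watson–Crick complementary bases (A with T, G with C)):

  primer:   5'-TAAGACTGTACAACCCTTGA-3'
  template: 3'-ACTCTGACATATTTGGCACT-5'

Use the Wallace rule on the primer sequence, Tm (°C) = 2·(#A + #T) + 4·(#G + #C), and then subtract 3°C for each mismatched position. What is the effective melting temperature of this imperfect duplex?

44°C

Primer base counts: A=7, T=5, G=3, C=5 → A+T=12, G+C=8
Perfect-match Tm = 2(12) + 4(8) = 24 + 32 = 56°C
Mismatches (positions where the bases are not complementary): 4 (at positions 2, 11, 14, 17)
Effective Tm = 56 − 4×3 = 56 − 12 = 44°C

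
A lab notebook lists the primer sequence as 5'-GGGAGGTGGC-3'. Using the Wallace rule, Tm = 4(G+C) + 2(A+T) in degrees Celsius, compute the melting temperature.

36°C

Scanning the sequence gives T=1, C=1, A=1, G=7.
So N_AT = 2 and N_GC = 8.
Tm = 2×2 + 4×8 = 36°C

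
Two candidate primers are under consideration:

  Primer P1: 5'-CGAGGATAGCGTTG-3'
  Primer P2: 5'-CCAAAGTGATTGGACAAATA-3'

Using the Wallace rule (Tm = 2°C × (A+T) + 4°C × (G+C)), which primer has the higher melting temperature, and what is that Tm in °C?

Primer P2, 54°C

Primer P1: A+T=6, G+C=8 → Tm = 2(6)+4(8) = 44°C
Primer P2: A+T=13, G+C=7 → Tm = 2(13)+4(7) = 54°C
44°C vs 54°C → primer P2 is higher.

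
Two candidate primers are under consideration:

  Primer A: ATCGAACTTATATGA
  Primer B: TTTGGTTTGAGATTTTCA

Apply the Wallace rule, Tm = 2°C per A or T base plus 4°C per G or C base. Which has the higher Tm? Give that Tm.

Primer A: A+T=11, G+C=4 → Tm = 2(11)+4(4) = 38°C
Primer B: A+T=13, G+C=5 → Tm = 2(13)+4(5) = 46°C
38°C vs 46°C → primer B is higher.

Primer B, 46°C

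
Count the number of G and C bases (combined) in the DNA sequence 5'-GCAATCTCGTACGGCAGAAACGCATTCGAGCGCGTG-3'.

21

A=9, G=11, C=10, T=6
G+C = 11 + 10 = 21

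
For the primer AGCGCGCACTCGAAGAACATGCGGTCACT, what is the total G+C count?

17

Scanning the sequence gives C=9, T=4, A=8, G=8.
Total G or C: 8 + 9 = 17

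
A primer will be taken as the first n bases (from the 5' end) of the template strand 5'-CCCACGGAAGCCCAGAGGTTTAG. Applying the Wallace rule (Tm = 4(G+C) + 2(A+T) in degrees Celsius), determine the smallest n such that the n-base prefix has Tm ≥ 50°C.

n = 15

First 14 bases: CCCACGGAAGCCCA → Tm = 48°C (< 50°C)
First 15 bases: CCCACGGAAGCCCAG → Tm = 52°C (≥ 50°C)
Since every base adds ≥2°C, Tm only increases with n, so the threshold is first crossed at n = 15.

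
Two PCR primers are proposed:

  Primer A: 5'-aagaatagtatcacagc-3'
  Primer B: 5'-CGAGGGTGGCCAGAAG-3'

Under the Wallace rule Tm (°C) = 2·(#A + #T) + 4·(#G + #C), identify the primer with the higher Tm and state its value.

Primer A: A+T=11, G+C=6 → Tm = 2(11)+4(6) = 46°C
Primer B: A+T=5, G+C=11 → Tm = 2(5)+4(11) = 54°C
46°C vs 54°C → primer B is higher.

Primer B, 54°C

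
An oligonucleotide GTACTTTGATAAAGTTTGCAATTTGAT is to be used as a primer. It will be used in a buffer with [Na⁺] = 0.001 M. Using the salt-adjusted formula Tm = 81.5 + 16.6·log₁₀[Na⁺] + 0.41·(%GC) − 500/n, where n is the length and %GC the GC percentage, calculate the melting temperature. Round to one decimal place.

Length n = 27. A=8, T=12, G=5, C=2
G+C = 7, so %GC = 7/27 × 100 = 25.926%
Salt term: 16.6 × (-3) = -49.8
GC term: 0.41 × 25.926 = 10.63; length term: −500/27 = −18.519
Tm = 81.5 + (-49.8) + 10.63 − 18.519 = 23.811 → 23.8°C

23.8°C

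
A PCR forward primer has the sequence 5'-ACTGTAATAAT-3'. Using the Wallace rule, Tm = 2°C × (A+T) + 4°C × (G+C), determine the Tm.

G=1, A=5, T=4, C=1
AT pairs contribute 9, GC pairs contribute 2.
Tm = 2(9) + 4(2) = 18 + 8 = 26°C

26°C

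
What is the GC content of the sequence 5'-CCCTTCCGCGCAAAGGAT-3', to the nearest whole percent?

Base counts: T=3, C=7, A=4, G=4
G+C = 4 + 7 = 11 out of 18 bases
%GC = 11/18 × 100 = 61.11% ≈ 61%

61%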